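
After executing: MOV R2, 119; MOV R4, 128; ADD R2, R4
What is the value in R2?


Register state trace:
  MOV R2, 119  → R2 = 119
  MOV R4, 128  → R4 = 128
  ADD R2, R4  → R2 = 119 + 128 = 247
Final: R2 = 247

247


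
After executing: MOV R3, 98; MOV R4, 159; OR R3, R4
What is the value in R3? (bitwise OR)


Register state trace:
  MOV R3, 98  → R3 = 98 (0b01100010)
  MOV R4, 159  → R4 = 159 (0b10011111)
  OR R3, R4   → R3 = 98 OR 159 = 255 (0b11111111)
Final: R3 = 255

255


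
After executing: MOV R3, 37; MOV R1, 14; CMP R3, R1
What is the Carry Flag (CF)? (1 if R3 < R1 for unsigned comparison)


Register state trace:
  MOV R3, 37  → R3 = 37
  MOV R1, 14  → R1 = 14
  CMP R3, R1  → unsigned 37 - 14: no borrow
  37 >= 14, so CF = 0
CF = 0

0


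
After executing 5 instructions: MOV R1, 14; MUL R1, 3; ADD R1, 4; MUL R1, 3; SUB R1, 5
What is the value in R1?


Register state trace:
  MOV R1, 14  → R1 = 14
  MUL R1, 3  → R1 = 14 * 3 = 42
  ADD R1, 4  → R1 = 42 + 4 = 46
  MUL R1, 3  → R1 = 46 * 3 = 138
  SUB R1, 5  → R1 = 138 - 5 = 133
Final: R1 = 133

133


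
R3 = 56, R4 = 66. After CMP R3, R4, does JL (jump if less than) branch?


Trace:
  R3 = 56, R4 = 66
  CMP R3, R4  → compares 56 vs 66
  JL checks: is 56 less than 66?
  56 < 66, so condition is true
Branch taken: Yes

Yes


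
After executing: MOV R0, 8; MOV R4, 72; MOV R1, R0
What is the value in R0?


Register state trace:
  MOV R0, 8  → R0 = 8
  MOV R4, 72  → R4 = 72
  MOV R1, R0  → R1 = 8
Final: R0 = 8

8


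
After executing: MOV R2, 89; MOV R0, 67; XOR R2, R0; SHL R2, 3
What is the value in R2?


Register state trace:
  MOV R2, 89  → R2 = 89 (0b01011001)
  MOV R0, 67  → R0 = 67 (0b01000011)
  XOR R2, R0  → R2 = 89 XOR 67 = 26 (0b00011010)
  SHL R2, 3  → R2 = 26 << 3 = 208
Final: R2 = 208

208


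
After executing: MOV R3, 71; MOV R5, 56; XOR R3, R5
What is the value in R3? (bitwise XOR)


Register state trace:
  MOV R3, 71  → R3 = 71 (0b01000111)
  MOV R5, 56  → R5 = 56 (0b00111000)
  XOR R3, R5  → R3 = 71 XOR 56 = 127 (0b01111111)
Final: R3 = 127

127


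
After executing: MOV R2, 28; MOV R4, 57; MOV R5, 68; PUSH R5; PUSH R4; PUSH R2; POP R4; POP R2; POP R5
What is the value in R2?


Stack trace (top is rightmost):
  MOV R2, 28  → R2 = 28
  MOV R4, 57  → R4 = 57
  MOV R5, 68  → R5 = 68
  PUSH R5  → stack: [68]
  PUSH R4  → stack: [68, 57]
  PUSH R2  → stack: [68, 57, 28]
  POP R4  → R4 = 28, stack: [68, 57]
  POP R2  → R2 = 57, stack: [68]
  POP R5  → R5 = 68, stack: []
Final: R2 = 57

57


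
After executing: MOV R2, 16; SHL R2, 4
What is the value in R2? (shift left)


Register state trace:
  MOV R2, 16  → R2 = 16
  SHL R2, 4  → R2 = 16 << 4 = 16 * 2^4 = 256
Final: R2 = 256

256


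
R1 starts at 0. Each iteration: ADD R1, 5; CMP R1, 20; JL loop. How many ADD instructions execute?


Loop trace (R1 starts at 0, target 20, step 5):
  ADD #1: R1 = 0 + 5 = 5  → 5 < 20, loop
  ADD #2: R1 = 5 + 5 = 10  → 10 < 20, loop
  ADD #3: R1 = 10 + 5 = 15  → 15 < 20, loop
  ADD #4: R1 = 15 + 5 = 20  → 20 >= 20, exit
Total ADD instructions: 4

4


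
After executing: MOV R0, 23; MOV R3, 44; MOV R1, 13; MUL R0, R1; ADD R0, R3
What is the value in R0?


Register state trace:
  MOV R0, 23  → R0 = 23
  MOV R3, 44  → R3 = 44
  MOV R1, 13  → R1 = 13
  MUL R0, R1  → R0 = 23 * 13 = 299
  ADD R0, R3  → R0 = 299 + 44 = 343
Final: R0 = 343

343


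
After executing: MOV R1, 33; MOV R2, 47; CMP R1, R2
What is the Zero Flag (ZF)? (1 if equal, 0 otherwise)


Register state trace:
  MOV R1, 33  → R1 = 33
  MOV R2, 47  → R2 = 47
  CMP R1, R2  → computes 33 - 47 = -14
  Result is nonzero, so values are not equal
ZF = 0

0


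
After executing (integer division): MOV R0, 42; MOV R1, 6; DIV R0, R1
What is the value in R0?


Register state trace:
  MOV R0, 42  → R0 = 42
  MOV R1, 6  → R1 = 6
  DIV R0, R1  → R0 = 42 // 6 = 7
Final: R0 = 7

7


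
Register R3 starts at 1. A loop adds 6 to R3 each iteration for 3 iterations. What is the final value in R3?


Starting value: R3 = 1
  Iter 1: R3 = 1 + 6 = 7
  Iter 2: R3 = 7 + 6 = 13
  Iter 3: R3 = 13 + 6 = 19
Final: R3 = 19

19


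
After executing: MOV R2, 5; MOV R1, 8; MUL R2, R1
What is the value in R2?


Register state trace:
  MOV R2, 5  → R2 = 5
  MOV R1, 8  → R1 = 8
  MUL R2, R1  → R2 = 5 * 8 = 40
Final: R2 = 40

40


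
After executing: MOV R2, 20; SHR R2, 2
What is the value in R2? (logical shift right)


Register state trace:
  MOV R2, 20  → R2 = 20
  SHR R2, 2  → R2 = 20 >> 2 = 20 // 2^2 = 5
Final: R2 = 5

5


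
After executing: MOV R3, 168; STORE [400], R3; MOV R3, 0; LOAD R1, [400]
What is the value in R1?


Register and memory trace:
  MOV R3, 168  → R3 = 168
  STORE [400], R3  → mem[400] = 168
  MOV R3, 0  → R3 = 0
  LOAD R1, [400]  → R1 = mem[400] = 168
Final: R1 = 168

168


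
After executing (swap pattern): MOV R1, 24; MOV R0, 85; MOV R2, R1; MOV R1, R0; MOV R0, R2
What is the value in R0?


Register state trace (swap pattern):
  MOV R1, 24  → R1 = 24
  MOV R0, 85  → R0 = 85
  MOV R2, R1  → R2 = 24  (save R1)
  MOV R1, R0  → R1 = 85  (R1 gets R0's value)
  MOV R0, R2  → R0 = 24  (R0 gets saved value)
Final: R0 = 24

24


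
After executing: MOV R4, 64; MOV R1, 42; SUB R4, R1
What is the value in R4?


Register state trace:
  MOV R4, 64  → R4 = 64
  MOV R1, 42  → R1 = 42
  SUB R4, R1  → R4 = 64 - 42 = 22
Final: R4 = 22

22


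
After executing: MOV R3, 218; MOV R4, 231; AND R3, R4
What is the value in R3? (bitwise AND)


Register state trace:
  MOV R3, 218  → R3 = 218 (0b11011010)
  MOV R4, 231  → R4 = 231 (0b11100111)
  AND R3, R4  → R3 = 218 AND 231 = 194 (0b11000010)
Final: R3 = 194

194


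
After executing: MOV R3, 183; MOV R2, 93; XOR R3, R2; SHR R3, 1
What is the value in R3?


Register state trace:
  MOV R3, 183  → R3 = 183 (0b10110111)
  MOV R2, 93  → R2 = 93 (0b01011101)
  XOR R3, R2  → R3 = 183 XOR 93 = 234 (0b11101010)
  SHR R3, 1  → R3 = 234 >> 1 = 117
Final: R3 = 117

117


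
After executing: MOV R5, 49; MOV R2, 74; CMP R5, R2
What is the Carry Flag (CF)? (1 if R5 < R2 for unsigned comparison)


Register state trace:
  MOV R5, 49  → R5 = 49
  MOV R2, 74  → R2 = 74
  CMP R5, R2  → unsigned 49 - 74: borrow occurs
  49 < 74, so CF = 1
CF = 1

1


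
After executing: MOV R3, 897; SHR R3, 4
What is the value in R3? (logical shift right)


Register state trace:
  MOV R3, 897  → R3 = 897
  SHR R3, 4  → R3 = 897 >> 4 = 897 // 2^4 = 56
Final: R3 = 56

56


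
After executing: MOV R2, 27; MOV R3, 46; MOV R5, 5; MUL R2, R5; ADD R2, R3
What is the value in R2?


Register state trace:
  MOV R2, 27  → R2 = 27
  MOV R3, 46  → R3 = 46
  MOV R5, 5  → R5 = 5
  MUL R2, R5  → R2 = 27 * 5 = 135
  ADD R2, R3  → R2 = 135 + 46 = 181
Final: R2 = 181

181


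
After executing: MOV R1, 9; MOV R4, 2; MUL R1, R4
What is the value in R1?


Register state trace:
  MOV R1, 9  → R1 = 9
  MOV R4, 2  → R4 = 2
  MUL R1, R4  → R1 = 9 * 2 = 18
Final: R1 = 18

18


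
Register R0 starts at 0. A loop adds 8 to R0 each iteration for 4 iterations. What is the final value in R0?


Starting value: R0 = 0
  Iter 1: R0 = 0 + 8 = 8
  Iter 2: R0 = 8 + 8 = 16
  Iter 3: R0 = 16 + 8 = 24
  Iter 4: R0 = 24 + 8 = 32
Final: R0 = 32

32


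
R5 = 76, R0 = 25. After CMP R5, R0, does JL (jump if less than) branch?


Trace:
  R5 = 76, R0 = 25
  CMP R5, R0  → compares 76 vs 25
  JL checks: is 76 less than 25?
  76 > 25, so condition is false
Branch taken: No

No


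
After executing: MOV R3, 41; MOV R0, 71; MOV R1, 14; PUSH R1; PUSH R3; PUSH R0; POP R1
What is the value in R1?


Stack trace (top is rightmost):
  MOV R3, 41  → R3 = 41
  MOV R0, 71  → R0 = 71
  MOV R1, 14  → R1 = 14
  PUSH R1  → stack: [14]
  PUSH R3  → stack: [14, 41]
  PUSH R0  → stack: [14, 41, 71]
  POP R1  → R1 = 71, stack: [14, 41]
Final: R1 = 71

71


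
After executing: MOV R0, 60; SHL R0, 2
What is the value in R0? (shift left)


Register state trace:
  MOV R0, 60  → R0 = 60
  SHL R0, 2  → R0 = 60 << 2 = 60 * 2^2 = 240
Final: R0 = 240

240


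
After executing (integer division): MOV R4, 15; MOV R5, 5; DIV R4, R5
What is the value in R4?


Register state trace:
  MOV R4, 15  → R4 = 15
  MOV R5, 5  → R5 = 5
  DIV R4, R5  → R4 = 15 // 5 = 3
Final: R4 = 3

3


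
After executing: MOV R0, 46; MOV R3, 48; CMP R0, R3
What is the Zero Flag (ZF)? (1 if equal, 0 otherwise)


Register state trace:
  MOV R0, 46  → R0 = 46
  MOV R3, 48  → R3 = 48
  CMP R0, R3  → computes 46 - 48 = -2
  Result is nonzero, so values are not equal
ZF = 0

0


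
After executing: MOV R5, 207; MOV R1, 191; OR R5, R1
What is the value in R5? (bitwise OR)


Register state trace:
  MOV R5, 207  → R5 = 207 (0b11001111)
  MOV R1, 191  → R1 = 191 (0b10111111)
  OR R5, R1   → R5 = 207 OR 191 = 255 (0b11111111)
Final: R5 = 255

255


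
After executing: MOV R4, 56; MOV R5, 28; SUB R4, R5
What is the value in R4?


Register state trace:
  MOV R4, 56  → R4 = 56
  MOV R5, 28  → R5 = 28
  SUB R4, R5  → R4 = 56 - 28 = 28
Final: R4 = 28

28


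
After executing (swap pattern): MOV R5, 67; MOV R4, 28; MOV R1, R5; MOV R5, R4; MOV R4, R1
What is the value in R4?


Register state trace (swap pattern):
  MOV R5, 67  → R5 = 67
  MOV R4, 28  → R4 = 28
  MOV R1, R5  → R1 = 67  (save R5)
  MOV R5, R4  → R5 = 28  (R5 gets R4's value)
  MOV R4, R1  → R4 = 67  (R4 gets saved value)
Final: R4 = 67

67


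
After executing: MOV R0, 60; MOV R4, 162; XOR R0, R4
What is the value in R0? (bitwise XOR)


Register state trace:
  MOV R0, 60  → R0 = 60 (0b00111100)
  MOV R4, 162  → R4 = 162 (0b10100010)
  XOR R0, R4  → R0 = 60 XOR 162 = 158 (0b10011110)
Final: R0 = 158

158


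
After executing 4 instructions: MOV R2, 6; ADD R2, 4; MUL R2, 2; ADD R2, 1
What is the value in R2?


Register state trace:
  MOV R2, 6  → R2 = 6
  ADD R2, 4  → R2 = 6 + 4 = 10
  MUL R2, 2  → R2 = 10 * 2 = 20
  ADD R2, 1  → R2 = 20 + 1 = 21
Final: R2 = 21

21


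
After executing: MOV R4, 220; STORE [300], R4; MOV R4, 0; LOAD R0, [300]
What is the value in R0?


Register and memory trace:
  MOV R4, 220  → R4 = 220
  STORE [300], R4  → mem[300] = 220
  MOV R4, 0  → R4 = 0
  LOAD R0, [300]  → R0 = mem[300] = 220
Final: R0 = 220

220


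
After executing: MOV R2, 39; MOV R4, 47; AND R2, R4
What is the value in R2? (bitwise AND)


Register state trace:
  MOV R2, 39  → R2 = 39 (0b00100111)
  MOV R4, 47  → R4 = 47 (0b00101111)
  AND R2, R4  → R2 = 39 AND 47 = 39 (0b00100111)
Final: R2 = 39

39


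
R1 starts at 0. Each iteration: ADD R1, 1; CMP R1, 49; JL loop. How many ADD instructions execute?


Loop trace (R1 starts at 0, target 49, step 1):
  ADD #1: R1 = 0 + 1 = 1  → 1 < 49, loop
  ADD #2: R1 = 1 + 1 = 2  → 2 < 49, loop
  ADD #3: R1 = 2 + 1 = 3  → 3 < 49, loop
  ADD #4: R1 = 3 + 1 = 4  → 4 < 49, loop
  ADD #5: R1 = 4 + 1 = 5  → 5 < 49, loop
  ADD #6: R1 = 5 + 1 = 6  → 6 < 49, loop
  ADD #7: R1 = 6 + 1 = 7  → 7 < 49, loop
  ADD #8: R1 = 7 + 1 = 8  → 8 < 49, loop
  ADD #9: R1 = 8 + 1 = 9  → 9 < 49, loop
  ADD #10: R1 = 9 + 1 = 10  → 10 < 49, loop
  ADD #11: R1 = 10 + 1 = 11  → 11 < 49, loop
  ADD #12: R1 = 11 + 1 = 12  → 12 < 49, loop
  ADD #13: R1 = 12 + 1 = 13  → 13 < 49, loop
  ADD #14: R1 = 13 + 1 = 14  → 14 < 49, loop
  ADD #15: R1 = 14 + 1 = 15  → 15 < 49, loop
  ADD #16: R1 = 15 + 1 = 16  → 16 < 49, loop
  ADD #17: R1 = 16 + 1 = 17  → 17 < 49, loop
  ADD #18: R1 = 17 + 1 = 18  → 18 < 49, loop
  ADD #19: R1 = 18 + 1 = 19  → 19 < 49, loop
  ADD #20: R1 = 19 + 1 = 20  → 20 < 49, loop
  ADD #21: R1 = 20 + 1 = 21  → 21 < 49, loop
  ADD #22: R1 = 21 + 1 = 22  → 22 < 49, loop
  ADD #23: R1 = 22 + 1 = 23  → 23 < 49, loop
  ADD #24: R1 = 23 + 1 = 24  → 24 < 49, loop
  ADD #25: R1 = 24 + 1 = 25  → 25 < 49, loop
  ADD #26: R1 = 25 + 1 = 26  → 26 < 49, loop
  ADD #27: R1 = 26 + 1 = 27  → 27 < 49, loop
  ADD #28: R1 = 27 + 1 = 28  → 28 < 49, loop
  ADD #29: R1 = 28 + 1 = 29  → 29 < 49, loop
  ADD #30: R1 = 29 + 1 = 30  → 30 < 49, loop
  ADD #31: R1 = 30 + 1 = 31  → 31 < 49, loop
  ADD #32: R1 = 31 + 1 = 32  → 32 < 49, loop
  ADD #33: R1 = 32 + 1 = 33  → 33 < 49, loop
  ADD #34: R1 = 33 + 1 = 34  → 34 < 49, loop
  ADD #35: R1 = 34 + 1 = 35  → 35 < 49, loop
  ADD #36: R1 = 35 + 1 = 36  → 36 < 49, loop
  ADD #37: R1 = 36 + 1 = 37  → 37 < 49, loop
  ADD #38: R1 = 37 + 1 = 38  → 38 < 49, loop
  ADD #39: R1 = 38 + 1 = 39  → 39 < 49, loop
  ADD #40: R1 = 39 + 1 = 40  → 40 < 49, loop
  ADD #41: R1 = 40 + 1 = 41  → 41 < 49, loop
  ADD #42: R1 = 41 + 1 = 42  → 42 < 49, loop
  ADD #43: R1 = 42 + 1 = 43  → 43 < 49, loop
  ADD #44: R1 = 43 + 1 = 44  → 44 < 49, loop
  ADD #45: R1 = 44 + 1 = 45  → 45 < 49, loop
  ADD #46: R1 = 45 + 1 = 46  → 46 < 49, loop
  ADD #47: R1 = 46 + 1 = 47  → 47 < 49, loop
  ADD #48: R1 = 47 + 1 = 48  → 48 < 49, loop
  ADD #49: R1 = 48 + 1 = 49  → 49 >= 49, exit
Total ADD instructions: 49

49


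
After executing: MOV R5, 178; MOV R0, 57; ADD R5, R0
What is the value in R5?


Register state trace:
  MOV R5, 178  → R5 = 178
  MOV R0, 57  → R0 = 57
  ADD R5, R0  → R5 = 178 + 57 = 235
Final: R5 = 235

235


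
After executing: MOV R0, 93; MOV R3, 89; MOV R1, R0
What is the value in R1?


Register state trace:
  MOV R0, 93  → R0 = 93
  MOV R3, 89  → R3 = 89
  MOV R1, R0  → R1 = 93
Final: R1 = 93

93


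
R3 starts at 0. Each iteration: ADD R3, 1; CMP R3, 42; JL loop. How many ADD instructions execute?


Loop trace (R3 starts at 0, target 42, step 1):
  ADD #1: R3 = 0 + 1 = 1  → 1 < 42, loop
  ADD #2: R3 = 1 + 1 = 2  → 2 < 42, loop
  ADD #3: R3 = 2 + 1 = 3  → 3 < 42, loop
  ADD #4: R3 = 3 + 1 = 4  → 4 < 42, loop
  ADD #5: R3 = 4 + 1 = 5  → 5 < 42, loop
  ADD #6: R3 = 5 + 1 = 6  → 6 < 42, loop
  ADD #7: R3 = 6 + 1 = 7  → 7 < 42, loop
  ADD #8: R3 = 7 + 1 = 8  → 8 < 42, loop
  ADD #9: R3 = 8 + 1 = 9  → 9 < 42, loop
  ADD #10: R3 = 9 + 1 = 10  → 10 < 42, loop
  ADD #11: R3 = 10 + 1 = 11  → 11 < 42, loop
  ADD #12: R3 = 11 + 1 = 12  → 12 < 42, loop
  ADD #13: R3 = 12 + 1 = 13  → 13 < 42, loop
  ADD #14: R3 = 13 + 1 = 14  → 14 < 42, loop
  ADD #15: R3 = 14 + 1 = 15  → 15 < 42, loop
  ADD #16: R3 = 15 + 1 = 16  → 16 < 42, loop
  ADD #17: R3 = 16 + 1 = 17  → 17 < 42, loop
  ADD #18: R3 = 17 + 1 = 18  → 18 < 42, loop
  ADD #19: R3 = 18 + 1 = 19  → 19 < 42, loop
  ADD #20: R3 = 19 + 1 = 20  → 20 < 42, loop
  ADD #21: R3 = 20 + 1 = 21  → 21 < 42, loop
  ADD #22: R3 = 21 + 1 = 22  → 22 < 42, loop
  ADD #23: R3 = 22 + 1 = 23  → 23 < 42, loop
  ADD #24: R3 = 23 + 1 = 24  → 24 < 42, loop
  ADD #25: R3 = 24 + 1 = 25  → 25 < 42, loop
  ADD #26: R3 = 25 + 1 = 26  → 26 < 42, loop
  ADD #27: R3 = 26 + 1 = 27  → 27 < 42, loop
  ADD #28: R3 = 27 + 1 = 28  → 28 < 42, loop
  ADD #29: R3 = 28 + 1 = 29  → 29 < 42, loop
  ADD #30: R3 = 29 + 1 = 30  → 30 < 42, loop
  ADD #31: R3 = 30 + 1 = 31  → 31 < 42, loop
  ADD #32: R3 = 31 + 1 = 32  → 32 < 42, loop
  ADD #33: R3 = 32 + 1 = 33  → 33 < 42, loop
  ADD #34: R3 = 33 + 1 = 34  → 34 < 42, loop
  ADD #35: R3 = 34 + 1 = 35  → 35 < 42, loop
  ADD #36: R3 = 35 + 1 = 36  → 36 < 42, loop
  ADD #37: R3 = 36 + 1 = 37  → 37 < 42, loop
  ADD #38: R3 = 37 + 1 = 38  → 38 < 42, loop
  ADD #39: R3 = 38 + 1 = 39  → 39 < 42, loop
  ADD #40: R3 = 39 + 1 = 40  → 40 < 42, loop
  ADD #41: R3 = 40 + 1 = 41  → 41 < 42, loop
  ADD #42: R3 = 41 + 1 = 42  → 42 >= 42, exit
Total ADD instructions: 42

42


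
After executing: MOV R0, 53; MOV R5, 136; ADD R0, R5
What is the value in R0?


Register state trace:
  MOV R0, 53  → R0 = 53
  MOV R5, 136  → R5 = 136
  ADD R0, R5  → R0 = 53 + 136 = 189
Final: R0 = 189

189


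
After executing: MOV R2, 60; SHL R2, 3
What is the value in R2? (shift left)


Register state trace:
  MOV R2, 60  → R2 = 60
  SHL R2, 3  → R2 = 60 << 3 = 60 * 2^3 = 480
Final: R2 = 480

480


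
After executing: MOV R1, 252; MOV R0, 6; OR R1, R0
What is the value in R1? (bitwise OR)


Register state trace:
  MOV R1, 252  → R1 = 252 (0b11111100)
  MOV R0, 6  → R0 = 6 (0b00000110)
  OR R1, R0   → R1 = 252 OR 6 = 254 (0b11111110)
Final: R1 = 254

254


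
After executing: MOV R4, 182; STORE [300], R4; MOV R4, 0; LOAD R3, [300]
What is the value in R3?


Register and memory trace:
  MOV R4, 182  → R4 = 182
  STORE [300], R4  → mem[300] = 182
  MOV R4, 0  → R4 = 0
  LOAD R3, [300]  → R3 = mem[300] = 182
Final: R3 = 182

182


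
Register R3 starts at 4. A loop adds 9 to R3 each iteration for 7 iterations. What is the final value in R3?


Starting value: R3 = 4
  Iter 1: R3 = 4 + 9 = 13
  Iter 2: R3 = 13 + 9 = 22
  Iter 3: R3 = 22 + 9 = 31
  Iter 4: R3 = 31 + 9 = 40
  Iter 5: R3 = 40 + 9 = 49
  Iter 6: R3 = 49 + 9 = 58
  Iter 7: R3 = 58 + 9 = 67
Final: R3 = 67

67


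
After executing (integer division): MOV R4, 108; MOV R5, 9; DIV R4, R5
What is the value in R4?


Register state trace:
  MOV R4, 108  → R4 = 108
  MOV R5, 9  → R5 = 9
  DIV R4, R5  → R4 = 108 // 9 = 12
Final: R4 = 12

12


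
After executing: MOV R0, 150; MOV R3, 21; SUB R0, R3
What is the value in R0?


Register state trace:
  MOV R0, 150  → R0 = 150
  MOV R3, 21  → R3 = 21
  SUB R0, R3  → R0 = 150 - 21 = 129
Final: R0 = 129

129


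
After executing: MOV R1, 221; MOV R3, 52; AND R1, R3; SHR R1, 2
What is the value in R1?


Register state trace:
  MOV R1, 221  → R1 = 221 (0b11011101)
  MOV R3, 52  → R3 = 52 (0b00110100)
  AND R1, R3  → R1 = 221 AND 52 = 20 (0b00010100)
  SHR R1, 2  → R1 = 20 >> 2 = 5
Final: R1 = 5

5


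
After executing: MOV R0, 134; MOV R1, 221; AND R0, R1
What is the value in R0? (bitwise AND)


Register state trace:
  MOV R0, 134  → R0 = 134 (0b10000110)
  MOV R1, 221  → R1 = 221 (0b11011101)
  AND R0, R1  → R0 = 134 AND 221 = 132 (0b10000100)
Final: R0 = 132

132


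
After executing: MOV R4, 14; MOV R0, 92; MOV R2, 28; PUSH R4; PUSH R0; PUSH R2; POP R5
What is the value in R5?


Stack trace (top is rightmost):
  MOV R4, 14  → R4 = 14
  MOV R0, 92  → R0 = 92
  MOV R2, 28  → R2 = 28
  PUSH R4  → stack: [14]
  PUSH R0  → stack: [14, 92]
  PUSH R2  → stack: [14, 92, 28]
  POP R5  → R5 = 28, stack: [14, 92]
Final: R5 = 28

28


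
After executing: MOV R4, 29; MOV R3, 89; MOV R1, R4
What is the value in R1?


Register state trace:
  MOV R4, 29  → R4 = 29
  MOV R3, 89  → R3 = 89
  MOV R1, R4  → R1 = 29
Final: R1 = 29

29


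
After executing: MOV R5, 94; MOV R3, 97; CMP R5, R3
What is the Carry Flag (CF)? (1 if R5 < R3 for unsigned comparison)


Register state trace:
  MOV R5, 94  → R5 = 94
  MOV R3, 97  → R3 = 97
  CMP R5, R3  → unsigned 94 - 97: borrow occurs
  94 < 97, so CF = 1
CF = 1

1


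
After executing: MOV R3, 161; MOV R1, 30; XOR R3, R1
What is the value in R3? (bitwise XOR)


Register state trace:
  MOV R3, 161  → R3 = 161 (0b10100001)
  MOV R1, 30  → R1 = 30 (0b00011110)
  XOR R3, R1  → R3 = 161 XOR 30 = 191 (0b10111111)
Final: R3 = 191

191


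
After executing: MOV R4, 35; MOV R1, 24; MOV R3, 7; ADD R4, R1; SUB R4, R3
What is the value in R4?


Register state trace:
  MOV R4, 35  → R4 = 35
  MOV R1, 24  → R1 = 24
  MOV R3, 7  → R3 = 7
  ADD R4, R1  → R4 = 35 + 24 = 59
  SUB R4, R3  → R4 = 59 - 7 = 52
Final: R4 = 52

52


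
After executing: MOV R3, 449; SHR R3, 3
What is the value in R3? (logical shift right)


Register state trace:
  MOV R3, 449  → R3 = 449
  SHR R3, 3  → R3 = 449 >> 3 = 449 // 2^3 = 56
Final: R3 = 56

56


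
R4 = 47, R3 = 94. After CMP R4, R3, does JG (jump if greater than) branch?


Trace:
  R4 = 47, R3 = 94
  CMP R4, R3  → compares 47 vs 94
  JG checks: is 47 greater than 94?
  47 < 94, so condition is false
Branch taken: No

No


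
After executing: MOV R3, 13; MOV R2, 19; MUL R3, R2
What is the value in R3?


Register state trace:
  MOV R3, 13  → R3 = 13
  MOV R2, 19  → R2 = 19
  MUL R3, R2  → R3 = 13 * 19 = 247
Final: R3 = 247

247


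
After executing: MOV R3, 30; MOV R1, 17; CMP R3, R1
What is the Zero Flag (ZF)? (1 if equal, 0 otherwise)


Register state trace:
  MOV R3, 30  → R3 = 30
  MOV R1, 17  → R1 = 17
  CMP R3, R1  → computes 30 - 17 = 13
  Result is nonzero, so values are not equal
ZF = 0

0


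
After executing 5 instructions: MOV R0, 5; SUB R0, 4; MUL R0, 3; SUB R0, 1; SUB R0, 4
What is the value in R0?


Register state trace:
  MOV R0, 5  → R0 = 5
  SUB R0, 4  → R0 = 5 - 4 = 1
  MUL R0, 3  → R0 = 1 * 3 = 3
  SUB R0, 1  → R0 = 3 - 1 = 2
  SUB R0, 4  → R0 = 2 - 4 = -2
Final: R0 = -2

-2


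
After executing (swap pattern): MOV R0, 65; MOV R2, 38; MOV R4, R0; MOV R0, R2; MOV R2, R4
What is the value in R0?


Register state trace (swap pattern):
  MOV R0, 65  → R0 = 65
  MOV R2, 38  → R2 = 38
  MOV R4, R0  → R4 = 65  (save R0)
  MOV R0, R2  → R0 = 38  (R0 gets R2's value)
  MOV R2, R4  → R2 = 65  (R2 gets saved value)
Final: R0 = 38

38


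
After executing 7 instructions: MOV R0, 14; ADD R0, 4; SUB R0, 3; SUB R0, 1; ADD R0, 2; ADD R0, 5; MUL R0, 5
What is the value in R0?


Register state trace:
  MOV R0, 14  → R0 = 14
  ADD R0, 4  → R0 = 14 + 4 = 18
  SUB R0, 3  → R0 = 18 - 3 = 15
  SUB R0, 1  → R0 = 15 - 1 = 14
  ADD R0, 2  → R0 = 14 + 2 = 16
  ADD R0, 5  → R0 = 16 + 5 = 21
  MUL R0, 5  → R0 = 21 * 5 = 105
Final: R0 = 105

105


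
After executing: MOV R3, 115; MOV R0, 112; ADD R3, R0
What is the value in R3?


Register state trace:
  MOV R3, 115  → R3 = 115
  MOV R0, 112  → R0 = 112
  ADD R3, R0  → R3 = 115 + 112 = 227
Final: R3 = 227

227


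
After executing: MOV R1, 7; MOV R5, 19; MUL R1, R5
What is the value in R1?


Register state trace:
  MOV R1, 7  → R1 = 7
  MOV R5, 19  → R5 = 19
  MUL R1, R5  → R1 = 7 * 19 = 133
Final: R1 = 133

133


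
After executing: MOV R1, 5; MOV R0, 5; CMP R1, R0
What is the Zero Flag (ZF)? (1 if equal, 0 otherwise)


Register state trace:
  MOV R1, 5  → R1 = 5
  MOV R0, 5  → R0 = 5
  CMP R1, R0  → computes 5 - 5 = 0
  Result is zero, so values are equal
ZF = 1

1


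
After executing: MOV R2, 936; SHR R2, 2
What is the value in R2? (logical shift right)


Register state trace:
  MOV R2, 936  → R2 = 936
  SHR R2, 2  → R2 = 936 >> 2 = 936 // 2^2 = 234
Final: R2 = 234

234


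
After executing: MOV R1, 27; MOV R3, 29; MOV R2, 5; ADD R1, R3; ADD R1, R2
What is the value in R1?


Register state trace:
  MOV R1, 27  → R1 = 27
  MOV R3, 29  → R3 = 29
  MOV R2, 5  → R2 = 5
  ADD R1, R3  → R1 = 27 + 29 = 56
  ADD R1, R2  → R1 = 56 + 5 = 61
Final: R1 = 61

61


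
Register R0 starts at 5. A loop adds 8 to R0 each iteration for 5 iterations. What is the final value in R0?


Starting value: R0 = 5
  Iter 1: R0 = 5 + 8 = 13
  Iter 2: R0 = 13 + 8 = 21
  Iter 3: R0 = 21 + 8 = 29
  Iter 4: R0 = 29 + 8 = 37
  Iter 5: R0 = 37 + 8 = 45
Final: R0 = 45

45


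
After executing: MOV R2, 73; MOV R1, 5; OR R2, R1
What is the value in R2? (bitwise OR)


Register state trace:
  MOV R2, 73  → R2 = 73 (0b01001001)
  MOV R1, 5  → R1 = 5 (0b00000101)
  OR R2, R1   → R2 = 73 OR 5 = 77 (0b01001101)
Final: R2 = 77

77


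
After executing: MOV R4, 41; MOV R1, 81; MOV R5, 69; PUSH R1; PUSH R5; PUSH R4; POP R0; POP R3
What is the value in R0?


Stack trace (top is rightmost):
  MOV R4, 41  → R4 = 41
  MOV R1, 81  → R1 = 81
  MOV R5, 69  → R5 = 69
  PUSH R1  → stack: [81]
  PUSH R5  → stack: [81, 69]
  PUSH R4  → stack: [81, 69, 41]
  POP R0  → R0 = 41, stack: [81, 69]
  POP R3  → R3 = 69, stack: [81]
Final: R0 = 41

41


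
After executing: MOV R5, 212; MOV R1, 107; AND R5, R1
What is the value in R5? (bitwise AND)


Register state trace:
  MOV R5, 212  → R5 = 212 (0b11010100)
  MOV R1, 107  → R1 = 107 (0b01101011)
  AND R5, R1  → R5 = 212 AND 107 = 64 (0b01000000)
Final: R5 = 64

64


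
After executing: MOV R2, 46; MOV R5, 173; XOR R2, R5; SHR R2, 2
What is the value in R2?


Register state trace:
  MOV R2, 46  → R2 = 46 (0b00101110)
  MOV R5, 173  → R5 = 173 (0b10101101)
  XOR R2, R5  → R2 = 46 XOR 173 = 131 (0b10000011)
  SHR R2, 2  → R2 = 131 >> 2 = 32
Final: R2 = 32

32


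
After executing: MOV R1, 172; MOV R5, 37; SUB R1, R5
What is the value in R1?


Register state trace:
  MOV R1, 172  → R1 = 172
  MOV R5, 37  → R5 = 37
  SUB R1, R5  → R1 = 172 - 37 = 135
Final: R1 = 135

135


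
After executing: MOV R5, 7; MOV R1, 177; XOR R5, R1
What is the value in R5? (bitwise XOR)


Register state trace:
  MOV R5, 7  → R5 = 7 (0b00000111)
  MOV R1, 177  → R1 = 177 (0b10110001)
  XOR R5, R1  → R5 = 7 XOR 177 = 182 (0b10110110)
Final: R5 = 182

182


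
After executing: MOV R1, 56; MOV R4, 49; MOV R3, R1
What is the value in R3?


Register state trace:
  MOV R1, 56  → R1 = 56
  MOV R4, 49  → R4 = 49
  MOV R3, R1  → R3 = 56
Final: R3 = 56

56


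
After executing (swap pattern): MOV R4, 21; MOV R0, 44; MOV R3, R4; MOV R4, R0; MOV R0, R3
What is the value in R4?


Register state trace (swap pattern):
  MOV R4, 21  → R4 = 21
  MOV R0, 44  → R0 = 44
  MOV R3, R4  → R3 = 21  (save R4)
  MOV R4, R0  → R4 = 44  (R4 gets R0's value)
  MOV R0, R3  → R0 = 21  (R0 gets saved value)
Final: R4 = 44

44


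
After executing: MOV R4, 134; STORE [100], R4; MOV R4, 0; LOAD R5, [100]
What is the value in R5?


Register and memory trace:
  MOV R4, 134  → R4 = 134
  STORE [100], R4  → mem[100] = 134
  MOV R4, 0  → R4 = 0
  LOAD R5, [100]  → R5 = mem[100] = 134
Final: R5 = 134

134


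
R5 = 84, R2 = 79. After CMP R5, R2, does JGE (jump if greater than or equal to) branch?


Trace:
  R5 = 84, R2 = 79
  CMP R5, R2  → compares 84 vs 79
  JGE checks: is 84 greater than or equal to 79?
  84 > 79, so condition is true
Branch taken: Yes

Yes


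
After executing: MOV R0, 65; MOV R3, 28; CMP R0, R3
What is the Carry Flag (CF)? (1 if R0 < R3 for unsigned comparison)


Register state trace:
  MOV R0, 65  → R0 = 65
  MOV R3, 28  → R3 = 28
  CMP R0, R3  → unsigned 65 - 28: no borrow
  65 >= 28, so CF = 0
CF = 0

0


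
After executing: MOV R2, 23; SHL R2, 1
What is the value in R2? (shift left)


Register state trace:
  MOV R2, 23  → R2 = 23
  SHL R2, 1  → R2 = 23 << 1 = 23 * 2^1 = 46
Final: R2 = 46

46


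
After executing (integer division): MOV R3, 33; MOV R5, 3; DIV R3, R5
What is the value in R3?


Register state trace:
  MOV R3, 33  → R3 = 33
  MOV R5, 3  → R5 = 3
  DIV R3, R5  → R3 = 33 // 3 = 11
Final: R3 = 11

11


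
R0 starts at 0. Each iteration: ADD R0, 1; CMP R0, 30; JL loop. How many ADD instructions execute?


Loop trace (R0 starts at 0, target 30, step 1):
  ADD #1: R0 = 0 + 1 = 1  → 1 < 30, loop
  ADD #2: R0 = 1 + 1 = 2  → 2 < 30, loop
  ADD #3: R0 = 2 + 1 = 3  → 3 < 30, loop
  ADD #4: R0 = 3 + 1 = 4  → 4 < 30, loop
  ADD #5: R0 = 4 + 1 = 5  → 5 < 30, loop
  ADD #6: R0 = 5 + 1 = 6  → 6 < 30, loop
  ADD #7: R0 = 6 + 1 = 7  → 7 < 30, loop
  ADD #8: R0 = 7 + 1 = 8  → 8 < 30, loop
  ADD #9: R0 = 8 + 1 = 9  → 9 < 30, loop
  ADD #10: R0 = 9 + 1 = 10  → 10 < 30, loop
  ADD #11: R0 = 10 + 1 = 11  → 11 < 30, loop
  ADD #12: R0 = 11 + 1 = 12  → 12 < 30, loop
  ADD #13: R0 = 12 + 1 = 13  → 13 < 30, loop
  ADD #14: R0 = 13 + 1 = 14  → 14 < 30, loop
  ADD #15: R0 = 14 + 1 = 15  → 15 < 30, loop
  ADD #16: R0 = 15 + 1 = 16  → 16 < 30, loop
  ADD #17: R0 = 16 + 1 = 17  → 17 < 30, loop
  ADD #18: R0 = 17 + 1 = 18  → 18 < 30, loop
  ADD #19: R0 = 18 + 1 = 19  → 19 < 30, loop
  ADD #20: R0 = 19 + 1 = 20  → 20 < 30, loop
  ADD #21: R0 = 20 + 1 = 21  → 21 < 30, loop
  ADD #22: R0 = 21 + 1 = 22  → 22 < 30, loop
  ADD #23: R0 = 22 + 1 = 23  → 23 < 30, loop
  ADD #24: R0 = 23 + 1 = 24  → 24 < 30, loop
  ADD #25: R0 = 24 + 1 = 25  → 25 < 30, loop
  ADD #26: R0 = 25 + 1 = 26  → 26 < 30, loop
  ADD #27: R0 = 26 + 1 = 27  → 27 < 30, loop
  ADD #28: R0 = 27 + 1 = 28  → 28 < 30, loop
  ADD #29: R0 = 28 + 1 = 29  → 29 < 30, loop
  ADD #30: R0 = 29 + 1 = 30  → 30 >= 30, exit
Total ADD instructions: 30

30


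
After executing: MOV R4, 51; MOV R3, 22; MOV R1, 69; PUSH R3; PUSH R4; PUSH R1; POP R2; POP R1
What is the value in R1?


Stack trace (top is rightmost):
  MOV R4, 51  → R4 = 51
  MOV R3, 22  → R3 = 22
  MOV R1, 69  → R1 = 69
  PUSH R3  → stack: [22]
  PUSH R4  → stack: [22, 51]
  PUSH R1  → stack: [22, 51, 69]
  POP R2  → R2 = 69, stack: [22, 51]
  POP R1  → R1 = 51, stack: [22]
Final: R1 = 51

51


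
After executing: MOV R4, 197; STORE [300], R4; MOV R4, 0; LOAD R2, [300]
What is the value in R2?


Register and memory trace:
  MOV R4, 197  → R4 = 197
  STORE [300], R4  → mem[300] = 197
  MOV R4, 0  → R4 = 0
  LOAD R2, [300]  → R2 = mem[300] = 197
Final: R2 = 197

197


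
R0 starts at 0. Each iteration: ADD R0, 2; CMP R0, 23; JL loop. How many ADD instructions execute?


Loop trace (R0 starts at 0, target 23, step 2):
  ADD #1: R0 = 0 + 2 = 2  → 2 < 23, loop
  ADD #2: R0 = 2 + 2 = 4  → 4 < 23, loop
  ADD #3: R0 = 4 + 2 = 6  → 6 < 23, loop
  ADD #4: R0 = 6 + 2 = 8  → 8 < 23, loop
  ADD #5: R0 = 8 + 2 = 10  → 10 < 23, loop
  ADD #6: R0 = 10 + 2 = 12  → 12 < 23, loop
  ADD #7: R0 = 12 + 2 = 14  → 14 < 23, loop
  ADD #8: R0 = 14 + 2 = 16  → 16 < 23, loop
  ADD #9: R0 = 16 + 2 = 18  → 18 < 23, loop
  ADD #10: R0 = 18 + 2 = 20  → 20 < 23, loop
  ADD #11: R0 = 20 + 2 = 22  → 22 < 23, loop
  ADD #12: R0 = 22 + 2 = 24  → 24 >= 23, exit
Total ADD instructions: 12

12


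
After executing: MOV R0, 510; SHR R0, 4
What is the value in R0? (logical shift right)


Register state trace:
  MOV R0, 510  → R0 = 510
  SHR R0, 4  → R0 = 510 >> 4 = 510 // 2^4 = 31
Final: R0 = 31

31


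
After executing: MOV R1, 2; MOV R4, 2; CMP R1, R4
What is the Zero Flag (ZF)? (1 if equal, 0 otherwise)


Register state trace:
  MOV R1, 2  → R1 = 2
  MOV R4, 2  → R4 = 2
  CMP R1, R4  → computes 2 - 2 = 0
  Result is zero, so values are equal
ZF = 1

1


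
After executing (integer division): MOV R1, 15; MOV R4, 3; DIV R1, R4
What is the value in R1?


Register state trace:
  MOV R1, 15  → R1 = 15
  MOV R4, 3  → R4 = 3
  DIV R1, R4  → R1 = 15 // 3 = 5
Final: R1 = 5

5


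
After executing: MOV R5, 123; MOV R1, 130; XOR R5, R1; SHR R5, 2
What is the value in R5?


Register state trace:
  MOV R5, 123  → R5 = 123 (0b01111011)
  MOV R1, 130  → R1 = 130 (0b10000010)
  XOR R5, R1  → R5 = 123 XOR 130 = 249 (0b11111001)
  SHR R5, 2  → R5 = 249 >> 2 = 62
Final: R5 = 62

62


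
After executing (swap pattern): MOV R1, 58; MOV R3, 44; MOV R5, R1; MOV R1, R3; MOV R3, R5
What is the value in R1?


Register state trace (swap pattern):
  MOV R1, 58  → R1 = 58
  MOV R3, 44  → R3 = 44
  MOV R5, R1  → R5 = 58  (save R1)
  MOV R1, R3  → R1 = 44  (R1 gets R3's value)
  MOV R3, R5  → R3 = 58  (R3 gets saved value)
Final: R1 = 44

44


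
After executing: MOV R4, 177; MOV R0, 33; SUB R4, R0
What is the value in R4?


Register state trace:
  MOV R4, 177  → R4 = 177
  MOV R0, 33  → R0 = 33
  SUB R4, R0  → R4 = 177 - 33 = 144
Final: R4 = 144

144


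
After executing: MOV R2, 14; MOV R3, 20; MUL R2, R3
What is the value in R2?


Register state trace:
  MOV R2, 14  → R2 = 14
  MOV R3, 20  → R3 = 20
  MUL R2, R3  → R2 = 14 * 20 = 280
Final: R2 = 280

280


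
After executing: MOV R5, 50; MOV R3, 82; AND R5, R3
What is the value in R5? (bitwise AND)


Register state trace:
  MOV R5, 50  → R5 = 50 (0b00110010)
  MOV R3, 82  → R3 = 82 (0b01010010)
  AND R5, R3  → R5 = 50 AND 82 = 18 (0b00010010)
Final: R5 = 18

18


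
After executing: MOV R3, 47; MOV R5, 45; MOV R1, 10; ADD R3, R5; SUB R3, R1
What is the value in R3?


Register state trace:
  MOV R3, 47  → R3 = 47
  MOV R5, 45  → R5 = 45
  MOV R1, 10  → R1 = 10
  ADD R3, R5  → R3 = 47 + 45 = 92
  SUB R3, R1  → R3 = 92 - 10 = 82
Final: R3 = 82

82


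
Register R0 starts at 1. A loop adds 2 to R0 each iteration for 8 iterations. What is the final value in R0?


Starting value: R0 = 1
  Iter 1: R0 = 1 + 2 = 3
  Iter 2: R0 = 3 + 2 = 5
  Iter 3: R0 = 5 + 2 = 7
  Iter 4: R0 = 7 + 2 = 9
  Iter 5: R0 = 9 + 2 = 11
  Iter 6: R0 = 11 + 2 = 13
  Iter 7: R0 = 13 + 2 = 15
  Iter 8: R0 = 15 + 2 = 17
Final: R0 = 17

17


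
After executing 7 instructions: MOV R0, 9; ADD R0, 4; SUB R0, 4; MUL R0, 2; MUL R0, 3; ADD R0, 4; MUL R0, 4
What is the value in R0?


Register state trace:
  MOV R0, 9  → R0 = 9
  ADD R0, 4  → R0 = 9 + 4 = 13
  SUB R0, 4  → R0 = 13 - 4 = 9
  MUL R0, 2  → R0 = 9 * 2 = 18
  MUL R0, 3  → R0 = 18 * 3 = 54
  ADD R0, 4  → R0 = 54 + 4 = 58
  MUL R0, 4  → R0 = 58 * 4 = 232
Final: R0 = 232

232


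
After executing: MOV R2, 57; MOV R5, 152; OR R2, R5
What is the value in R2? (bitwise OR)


Register state trace:
  MOV R2, 57  → R2 = 57 (0b00111001)
  MOV R5, 152  → R5 = 152 (0b10011000)
  OR R2, R5   → R2 = 57 OR 152 = 185 (0b10111001)
Final: R2 = 185

185


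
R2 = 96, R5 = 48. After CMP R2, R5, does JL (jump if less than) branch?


Trace:
  R2 = 96, R5 = 48
  CMP R2, R5  → compares 96 vs 48
  JL checks: is 96 less than 48?
  96 > 48, so condition is false
Branch taken: No

No


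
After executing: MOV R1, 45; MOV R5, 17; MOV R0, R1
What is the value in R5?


Register state trace:
  MOV R1, 45  → R1 = 45
  MOV R5, 17  → R5 = 17
  MOV R0, R1  → R0 = 45
Final: R5 = 17

17


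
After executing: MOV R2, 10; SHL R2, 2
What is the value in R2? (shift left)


Register state trace:
  MOV R2, 10  → R2 = 10
  SHL R2, 2  → R2 = 10 << 2 = 10 * 2^2 = 40
Final: R2 = 40

40


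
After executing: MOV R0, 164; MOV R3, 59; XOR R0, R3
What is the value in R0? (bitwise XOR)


Register state trace:
  MOV R0, 164  → R0 = 164 (0b10100100)
  MOV R3, 59  → R3 = 59 (0b00111011)
  XOR R0, R3  → R0 = 164 XOR 59 = 159 (0b10011111)
Final: R0 = 159

159


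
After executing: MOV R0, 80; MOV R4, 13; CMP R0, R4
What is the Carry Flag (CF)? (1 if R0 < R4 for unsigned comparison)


Register state trace:
  MOV R0, 80  → R0 = 80
  MOV R4, 13  → R4 = 13
  CMP R0, R4  → unsigned 80 - 13: no borrow
  80 >= 13, so CF = 0
CF = 0

0


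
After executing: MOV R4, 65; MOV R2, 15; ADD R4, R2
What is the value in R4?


Register state trace:
  MOV R4, 65  → R4 = 65
  MOV R2, 15  → R2 = 15
  ADD R4, R2  → R4 = 65 + 15 = 80
Final: R4 = 80

80


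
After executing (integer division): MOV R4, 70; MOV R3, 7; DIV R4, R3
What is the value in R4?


Register state trace:
  MOV R4, 70  → R4 = 70
  MOV R3, 7  → R3 = 7
  DIV R4, R3  → R4 = 70 // 7 = 10
Final: R4 = 10

10


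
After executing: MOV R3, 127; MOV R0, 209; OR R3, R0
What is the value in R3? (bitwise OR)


Register state trace:
  MOV R3, 127  → R3 = 127 (0b01111111)
  MOV R0, 209  → R0 = 209 (0b11010001)
  OR R3, R0   → R3 = 127 OR 209 = 255 (0b11111111)
Final: R3 = 255

255


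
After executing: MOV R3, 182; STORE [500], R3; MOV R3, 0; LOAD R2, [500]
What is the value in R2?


Register and memory trace:
  MOV R3, 182  → R3 = 182
  STORE [500], R3  → mem[500] = 182
  MOV R3, 0  → R3 = 0
  LOAD R2, [500]  → R2 = mem[500] = 182
Final: R2 = 182

182


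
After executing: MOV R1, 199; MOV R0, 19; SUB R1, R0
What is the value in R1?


Register state trace:
  MOV R1, 199  → R1 = 199
  MOV R0, 19  → R0 = 19
  SUB R1, R0  → R1 = 199 - 19 = 180
Final: R1 = 180

180


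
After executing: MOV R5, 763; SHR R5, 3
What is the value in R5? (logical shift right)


Register state trace:
  MOV R5, 763  → R5 = 763
  SHR R5, 3  → R5 = 763 >> 3 = 763 // 2^3 = 95
Final: R5 = 95

95


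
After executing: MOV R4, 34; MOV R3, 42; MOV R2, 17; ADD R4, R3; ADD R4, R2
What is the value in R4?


Register state trace:
  MOV R4, 34  → R4 = 34
  MOV R3, 42  → R3 = 42
  MOV R2, 17  → R2 = 17
  ADD R4, R3  → R4 = 34 + 42 = 76
  ADD R4, R2  → R4 = 76 + 17 = 93
Final: R4 = 93

93


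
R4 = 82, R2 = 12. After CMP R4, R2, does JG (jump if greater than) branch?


Trace:
  R4 = 82, R2 = 12
  CMP R4, R2  → compares 82 vs 12
  JG checks: is 82 greater than 12?
  82 > 12, so condition is true
Branch taken: Yes

Yes


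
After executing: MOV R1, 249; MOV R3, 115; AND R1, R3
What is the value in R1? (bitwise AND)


Register state trace:
  MOV R1, 249  → R1 = 249 (0b11111001)
  MOV R3, 115  → R3 = 115 (0b01110011)
  AND R1, R3  → R1 = 249 AND 115 = 113 (0b01110001)
Final: R1 = 113

113


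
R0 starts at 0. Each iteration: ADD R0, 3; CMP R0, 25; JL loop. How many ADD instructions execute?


Loop trace (R0 starts at 0, target 25, step 3):
  ADD #1: R0 = 0 + 3 = 3  → 3 < 25, loop
  ADD #2: R0 = 3 + 3 = 6  → 6 < 25, loop
  ADD #3: R0 = 6 + 3 = 9  → 9 < 25, loop
  ADD #4: R0 = 9 + 3 = 12  → 12 < 25, loop
  ADD #5: R0 = 12 + 3 = 15  → 15 < 25, loop
  ADD #6: R0 = 15 + 3 = 18  → 18 < 25, loop
  ADD #7: R0 = 18 + 3 = 21  → 21 < 25, loop
  ADD #8: R0 = 21 + 3 = 24  → 24 < 25, loop
  ADD #9: R0 = 24 + 3 = 27  → 27 >= 25, exit
Total ADD instructions: 9

9


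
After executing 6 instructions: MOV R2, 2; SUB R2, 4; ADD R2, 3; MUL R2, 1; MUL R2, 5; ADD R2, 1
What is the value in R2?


Register state trace:
  MOV R2, 2  → R2 = 2
  SUB R2, 4  → R2 = 2 - 4 = -2
  ADD R2, 3  → R2 = -2 + 3 = 1
  MUL R2, 1  → R2 = 1 * 1 = 1
  MUL R2, 5  → R2 = 1 * 5 = 5
  ADD R2, 1  → R2 = 5 + 1 = 6
Final: R2 = 6

6


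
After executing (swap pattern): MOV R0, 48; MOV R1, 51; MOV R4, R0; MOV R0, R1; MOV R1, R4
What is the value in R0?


Register state trace (swap pattern):
  MOV R0, 48  → R0 = 48
  MOV R1, 51  → R1 = 51
  MOV R4, R0  → R4 = 48  (save R0)
  MOV R0, R1  → R0 = 51  (R0 gets R1's value)
  MOV R1, R4  → R1 = 48  (R1 gets saved value)
Final: R0 = 51

51


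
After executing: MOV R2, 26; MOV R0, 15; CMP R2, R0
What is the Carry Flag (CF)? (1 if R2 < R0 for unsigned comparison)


Register state trace:
  MOV R2, 26  → R2 = 26
  MOV R0, 15  → R0 = 15
  CMP R2, R0  → unsigned 26 - 15: no borrow
  26 >= 15, so CF = 0
CF = 0

0


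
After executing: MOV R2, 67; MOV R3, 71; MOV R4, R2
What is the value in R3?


Register state trace:
  MOV R2, 67  → R2 = 67
  MOV R3, 71  → R3 = 71
  MOV R4, R2  → R4 = 67
Final: R3 = 71

71


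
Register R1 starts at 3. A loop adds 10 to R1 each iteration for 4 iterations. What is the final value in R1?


Starting value: R1 = 3
  Iter 1: R1 = 3 + 10 = 13
  Iter 2: R1 = 13 + 10 = 23
  Iter 3: R1 = 23 + 10 = 33
  Iter 4: R1 = 33 + 10 = 43
Final: R1 = 43

43


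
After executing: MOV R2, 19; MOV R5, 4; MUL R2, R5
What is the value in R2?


Register state trace:
  MOV R2, 19  → R2 = 19
  MOV R5, 4  → R5 = 4
  MUL R2, R5  → R2 = 19 * 4 = 76
Final: R2 = 76

76


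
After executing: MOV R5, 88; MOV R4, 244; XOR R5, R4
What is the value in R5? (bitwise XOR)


Register state trace:
  MOV R5, 88  → R5 = 88 (0b01011000)
  MOV R4, 244  → R4 = 244 (0b11110100)
  XOR R5, R4  → R5 = 88 XOR 244 = 172 (0b10101100)
Final: R5 = 172

172


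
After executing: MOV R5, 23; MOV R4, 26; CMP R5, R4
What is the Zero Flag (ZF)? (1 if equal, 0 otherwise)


Register state trace:
  MOV R5, 23  → R5 = 23
  MOV R4, 26  → R4 = 26
  CMP R5, R4  → computes 23 - 26 = -3
  Result is nonzero, so values are not equal
ZF = 0

0


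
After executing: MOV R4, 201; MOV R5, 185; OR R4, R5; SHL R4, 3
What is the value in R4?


Register state trace:
  MOV R4, 201  → R4 = 201 (0b11001001)
  MOV R5, 185  → R5 = 185 (0b10111001)
  OR R4, R5  → R4 = 201 OR 185 = 249 (0b11111001)
  SHL R4, 3  → R4 = 249 << 3 = 1992
Final: R4 = 1992

1992
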